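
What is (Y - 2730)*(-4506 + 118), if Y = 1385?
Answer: 5901860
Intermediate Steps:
(Y - 2730)*(-4506 + 118) = (1385 - 2730)*(-4506 + 118) = -1345*(-4388) = 5901860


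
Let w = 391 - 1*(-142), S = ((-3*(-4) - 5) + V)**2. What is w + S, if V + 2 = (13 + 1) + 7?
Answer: 1209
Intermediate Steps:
V = 19 (V = -2 + ((13 + 1) + 7) = -2 + (14 + 7) = -2 + 21 = 19)
S = 676 (S = ((-3*(-4) - 5) + 19)**2 = ((12 - 5) + 19)**2 = (7 + 19)**2 = 26**2 = 676)
w = 533 (w = 391 + 142 = 533)
w + S = 533 + 676 = 1209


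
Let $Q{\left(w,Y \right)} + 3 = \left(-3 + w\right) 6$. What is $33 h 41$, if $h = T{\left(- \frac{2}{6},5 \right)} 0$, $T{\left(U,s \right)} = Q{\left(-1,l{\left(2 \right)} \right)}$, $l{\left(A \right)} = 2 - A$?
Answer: $0$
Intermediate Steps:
$Q{\left(w,Y \right)} = -21 + 6 w$ ($Q{\left(w,Y \right)} = -3 + \left(-3 + w\right) 6 = -3 + \left(-18 + 6 w\right) = -21 + 6 w$)
$T{\left(U,s \right)} = -27$ ($T{\left(U,s \right)} = -21 + 6 \left(-1\right) = -21 - 6 = -27$)
$h = 0$ ($h = \left(-27\right) 0 = 0$)
$33 h 41 = 33 \cdot 0 \cdot 41 = 0 \cdot 41 = 0$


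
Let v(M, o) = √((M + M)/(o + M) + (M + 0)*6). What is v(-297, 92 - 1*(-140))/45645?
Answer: 2*I*√208065/988975 ≈ 0.00092245*I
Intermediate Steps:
v(M, o) = √(6*M + 2*M/(M + o)) (v(M, o) = √((2*M)/(M + o) + M*6) = √(2*M/(M + o) + 6*M) = √(6*M + 2*M/(M + o)))
v(-297, 92 - 1*(-140))/45645 = (√2*√(-297*(1 + 3*(-297) + 3*(92 - 1*(-140)))/(-297 + (92 - 1*(-140)))))/45645 = (√2*√(-297*(1 - 891 + 3*(92 + 140))/(-297 + (92 + 140))))*(1/45645) = (√2*√(-297*(1 - 891 + 3*232)/(-297 + 232)))*(1/45645) = (√2*√(-297*(1 - 891 + 696)/(-65)))*(1/45645) = (√2*√(-297*(-1/65)*(-194)))*(1/45645) = (√2*√(-57618/65))*(1/45645) = (√2*(3*I*√416130/65))*(1/45645) = (6*I*√208065/65)*(1/45645) = 2*I*√208065/988975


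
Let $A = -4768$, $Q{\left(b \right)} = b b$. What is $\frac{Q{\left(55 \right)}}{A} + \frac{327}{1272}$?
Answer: $- \frac{95361}{252704} \approx -0.37736$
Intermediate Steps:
$Q{\left(b \right)} = b^{2}$
$\frac{Q{\left(55 \right)}}{A} + \frac{327}{1272} = \frac{55^{2}}{-4768} + \frac{327}{1272} = 3025 \left(- \frac{1}{4768}\right) + 327 \cdot \frac{1}{1272} = - \frac{3025}{4768} + \frac{109}{424} = - \frac{95361}{252704}$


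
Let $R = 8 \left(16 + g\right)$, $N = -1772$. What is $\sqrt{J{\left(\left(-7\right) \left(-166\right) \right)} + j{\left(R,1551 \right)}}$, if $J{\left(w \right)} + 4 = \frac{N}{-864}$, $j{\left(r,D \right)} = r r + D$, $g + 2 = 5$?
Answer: $\frac{\sqrt{31950354}}{36} \approx 157.01$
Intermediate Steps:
$g = 3$ ($g = -2 + 5 = 3$)
$R = 152$ ($R = 8 \left(16 + 3\right) = 8 \cdot 19 = 152$)
$j{\left(r,D \right)} = D + r^{2}$ ($j{\left(r,D \right)} = r^{2} + D = D + r^{2}$)
$J{\left(w \right)} = - \frac{421}{216}$ ($J{\left(w \right)} = -4 - \frac{1772}{-864} = -4 - - \frac{443}{216} = -4 + \frac{443}{216} = - \frac{421}{216}$)
$\sqrt{J{\left(\left(-7\right) \left(-166\right) \right)} + j{\left(R,1551 \right)}} = \sqrt{- \frac{421}{216} + \left(1551 + 152^{2}\right)} = \sqrt{- \frac{421}{216} + \left(1551 + 23104\right)} = \sqrt{- \frac{421}{216} + 24655} = \sqrt{\frac{5325059}{216}} = \frac{\sqrt{31950354}}{36}$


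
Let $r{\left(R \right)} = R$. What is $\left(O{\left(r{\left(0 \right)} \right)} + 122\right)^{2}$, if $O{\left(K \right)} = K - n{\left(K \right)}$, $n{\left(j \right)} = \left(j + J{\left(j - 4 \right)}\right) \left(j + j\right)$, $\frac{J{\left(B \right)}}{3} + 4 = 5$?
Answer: $14884$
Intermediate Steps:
$J{\left(B \right)} = 3$ ($J{\left(B \right)} = -12 + 3 \cdot 5 = -12 + 15 = 3$)
$n{\left(j \right)} = 2 j \left(3 + j\right)$ ($n{\left(j \right)} = \left(j + 3\right) \left(j + j\right) = \left(3 + j\right) 2 j = 2 j \left(3 + j\right)$)
$O{\left(K \right)} = K - 2 K \left(3 + K\right)$
$\left(O{\left(r{\left(0 \right)} \right)} + 122\right)^{2} = \left(0 \left(-5 - 0\right) + 122\right)^{2} = \left(0 \left(-5 + 0\right) + 122\right)^{2} = \left(0 \left(-5\right) + 122\right)^{2} = \left(0 + 122\right)^{2} = 122^{2} = 14884$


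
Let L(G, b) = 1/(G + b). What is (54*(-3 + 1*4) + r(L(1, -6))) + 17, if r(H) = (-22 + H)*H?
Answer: 1886/25 ≈ 75.440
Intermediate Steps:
r(H) = H*(-22 + H)
(54*(-3 + 1*4) + r(L(1, -6))) + 17 = (54*(-3 + 1*4) + (-22 + 1/(1 - 6))/(1 - 6)) + 17 = (54*(-3 + 4) + (-22 + 1/(-5))/(-5)) + 17 = (54*1 - (-22 - ⅕)/5) + 17 = (54 - ⅕*(-111/5)) + 17 = (54 + 111/25) + 17 = 1461/25 + 17 = 1886/25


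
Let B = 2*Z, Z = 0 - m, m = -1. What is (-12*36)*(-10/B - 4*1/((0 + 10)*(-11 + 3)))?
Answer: 10692/5 ≈ 2138.4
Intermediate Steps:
Z = 1 (Z = 0 - 1*(-1) = 0 + 1 = 1)
B = 2 (B = 2*1 = 2)
(-12*36)*(-10/B - 4*1/((0 + 10)*(-11 + 3))) = (-12*36)*(-10/2 - 4*1/((0 + 10)*(-11 + 3))) = -432*(-10*½ - 4/((-8*10))) = -432*(-5 - 4/(-80)) = -432*(-5 - 4*(-1/80)) = -432*(-5 + 1/20) = -432*(-99/20) = 10692/5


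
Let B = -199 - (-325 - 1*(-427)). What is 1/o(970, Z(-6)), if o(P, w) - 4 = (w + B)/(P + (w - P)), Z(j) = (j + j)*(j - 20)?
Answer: 312/1259 ≈ 0.24782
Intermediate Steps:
B = -301 (B = -199 - (-325 + 427) = -199 - 1*102 = -199 - 102 = -301)
Z(j) = 2*j*(-20 + j) (Z(j) = (2*j)*(-20 + j) = 2*j*(-20 + j))
o(P, w) = 4 + (-301 + w)/w (o(P, w) = 4 + (w - 301)/(P + (w - P)) = 4 + (-301 + w)/w)
1/o(970, Z(-6)) = 1/(5 - 301*(-1/(12*(-20 - 6)))) = 1/(5 - 301/(2*(-6)*(-26))) = 1/(5 - 301/312) = 1/(1259/312) = 312/1259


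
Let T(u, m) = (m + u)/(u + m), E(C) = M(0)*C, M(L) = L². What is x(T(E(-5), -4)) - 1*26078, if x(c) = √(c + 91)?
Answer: -26078 + 2*√23 ≈ -26068.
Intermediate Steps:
E(C) = 0 (E(C) = 0²*C = 0*C = 0)
T(u, m) = 1 (T(u, m) = (m + u)/(m + u) = 1)
x(c) = √(91 + c)
x(T(E(-5), -4)) - 1*26078 = √(91 + 1) - 1*26078 = √92 - 26078 = 2*√23 - 26078 = -26078 + 2*√23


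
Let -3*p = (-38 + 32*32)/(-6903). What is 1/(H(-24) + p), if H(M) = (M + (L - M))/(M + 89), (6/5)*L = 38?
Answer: 20709/11075 ≈ 1.8699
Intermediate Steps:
L = 95/3 (L = (⅚)*38 = 95/3 ≈ 31.667)
H(M) = 95/(3*(89 + M)) (H(M) = (M + (95/3 - M))/(M + 89) = 95/(3*(89 + M)))
p = 986/20709 (p = -(-38 + 32*32)/(3*(-6903)) = -(-38 + 1024)*(-1)/(3*6903) = -986*(-1)/(3*6903) = -⅓*(-986/6903) = 986/20709 ≈ 0.047612)
1/(H(-24) + p) = 1/(95/(3*(89 - 24)) + 986/20709) = 1/((95/3)/65 + 986/20709) = 1/((95/3)*(1/65) + 986/20709) = 1/(19/39 + 986/20709) = 1/(11075/20709) = 20709/11075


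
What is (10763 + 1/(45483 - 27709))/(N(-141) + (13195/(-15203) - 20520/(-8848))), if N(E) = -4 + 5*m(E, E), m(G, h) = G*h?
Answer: 1608321787245817/14853770065138041 ≈ 0.10828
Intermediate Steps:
N(E) = -4 + 5*E² (N(E) = -4 + 5*(E*E) = -4 + 5*E²)
(10763 + 1/(45483 - 27709))/(N(-141) + (13195/(-15203) - 20520/(-8848))) = (10763 + 1/(45483 - 27709))/((-4 + 5*(-141)²) + (13195/(-15203) - 20520/(-8848))) = (10763 + 1/17774)/((-4 + 5*19881) + (13195*(-1/15203) - 20520*(-1/8848))) = (10763 + 1/17774)/((-4 + 99405) + (-13195/15203 + 2565/1106)) = 191301563/(17774*(99401 + 24402025/16814518)) = 191301563/(17774*(1671404305743/16814518)) = (191301563/17774)*(16814518/1671404305743) = 1608321787245817/14853770065138041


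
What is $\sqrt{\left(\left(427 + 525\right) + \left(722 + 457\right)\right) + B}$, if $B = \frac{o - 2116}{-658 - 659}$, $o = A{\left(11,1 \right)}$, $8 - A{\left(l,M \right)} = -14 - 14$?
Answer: $\frac{\sqrt{3698935419}}{1317} \approx 46.18$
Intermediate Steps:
$A{\left(l,M \right)} = 36$ ($A{\left(l,M \right)} = 8 - \left(-14 - 14\right) = 8 - -28 = 8 + 28 = 36$)
$o = 36$
$B = \frac{2080}{1317}$ ($B = \frac{36 - 2116}{-658 - 659} = - \frac{2080}{-1317} = \left(-2080\right) \left(- \frac{1}{1317}\right) = \frac{2080}{1317} \approx 1.5793$)
$\sqrt{\left(\left(427 + 525\right) + \left(722 + 457\right)\right) + B} = \sqrt{\left(\left(427 + 525\right) + \left(722 + 457\right)\right) + \frac{2080}{1317}} = \sqrt{\left(952 + 1179\right) + \frac{2080}{1317}} = \sqrt{2131 + \frac{2080}{1317}} = \sqrt{\frac{2808607}{1317}} = \frac{\sqrt{3698935419}}{1317}$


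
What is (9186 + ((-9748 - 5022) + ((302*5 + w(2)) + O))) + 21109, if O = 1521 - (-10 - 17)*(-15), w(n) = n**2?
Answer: 18155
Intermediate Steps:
O = 1116 (O = 1521 - (-27)*(-15) = 1521 - 1*405 = 1521 - 405 = 1116)
(9186 + ((-9748 - 5022) + ((302*5 + w(2)) + O))) + 21109 = (9186 + ((-9748 - 5022) + ((302*5 + 2**2) + 1116))) + 21109 = (9186 + (-14770 + ((1510 + 4) + 1116))) + 21109 = (9186 + (-14770 + (1514 + 1116))) + 21109 = (9186 + (-14770 + 2630)) + 21109 = (9186 - 12140) + 21109 = -2954 + 21109 = 18155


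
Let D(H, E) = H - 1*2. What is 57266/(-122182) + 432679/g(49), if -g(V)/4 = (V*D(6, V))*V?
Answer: -27532758117/2346871856 ≈ -11.732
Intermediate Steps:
D(H, E) = -2 + H (D(H, E) = H - 2 = -2 + H)
g(V) = -16*V² (g(V) = -4*V*(-2 + 6)*V = -4*V*4*V = -4*4*V*V = -16*V²)
57266/(-122182) + 432679/g(49) = 57266/(-122182) + 432679/((-16*49²)) = 57266*(-1/122182) + 432679/((-16*2401)) = -28633/61091 + 432679/(-38416) = -28633/61091 + 432679*(-1/38416) = -28633/61091 - 432679/38416 = -27532758117/2346871856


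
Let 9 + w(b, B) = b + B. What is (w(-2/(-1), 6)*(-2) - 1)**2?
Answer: 1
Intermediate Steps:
w(b, B) = -9 + B + b (w(b, B) = -9 + (b + B) = -9 + (B + b) = -9 + B + b)
(w(-2/(-1), 6)*(-2) - 1)**2 = ((-9 + 6 - 2/(-1))*(-2) - 1)**2 = ((-9 + 6 - 2*(-1))*(-2) - 1)**2 = ((-9 + 6 + 2)*(-2) - 1)**2 = (-1*(-2) - 1)**2 = (2 - 1)**2 = 1**2 = 1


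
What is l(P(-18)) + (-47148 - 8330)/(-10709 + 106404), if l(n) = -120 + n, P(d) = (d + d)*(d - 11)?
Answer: 88366702/95695 ≈ 923.42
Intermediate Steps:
P(d) = 2*d*(-11 + d) (P(d) = (2*d)*(-11 + d) = 2*d*(-11 + d))
l(P(-18)) + (-47148 - 8330)/(-10709 + 106404) = (-120 + 2*(-18)*(-11 - 18)) + (-47148 - 8330)/(-10709 + 106404) = (-120 + 2*(-18)*(-29)) - 55478/95695 = (-120 + 1044) - 55478*1/95695 = 924 - 55478/95695 = 88366702/95695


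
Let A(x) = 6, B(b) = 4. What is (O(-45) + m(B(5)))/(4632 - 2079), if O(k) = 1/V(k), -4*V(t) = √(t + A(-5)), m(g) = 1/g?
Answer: 1/10212 + 4*I*√39/99567 ≈ 9.7924e-5 + 0.00025089*I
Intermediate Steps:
V(t) = -√(6 + t)/4 (V(t) = -√(t + 6)/4 = -√(6 + t)/4)
O(k) = -4/√(6 + k) (O(k) = 1/(-√(6 + k)/4) = -4/√(6 + k))
(O(-45) + m(B(5)))/(4632 - 2079) = (-4/√(6 - 45) + 1/4)/(4632 - 2079) = (-(-4)*I*√39/39 + ¼)/2553 = (-(-4)*I*√39/39 + ¼)*(1/2553) = (4*I*√39/39 + ¼)*(1/2553) = (¼ + 4*I*√39/39)*(1/2553) = 1/10212 + 4*I*√39/99567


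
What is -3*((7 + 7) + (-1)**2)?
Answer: -45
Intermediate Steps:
-3*((7 + 7) + (-1)**2) = -3*(14 + 1) = -3*15 = -45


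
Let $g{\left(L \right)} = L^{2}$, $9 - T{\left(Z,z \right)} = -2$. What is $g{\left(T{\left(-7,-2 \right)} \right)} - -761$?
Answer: $882$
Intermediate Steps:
$T{\left(Z,z \right)} = 11$ ($T{\left(Z,z \right)} = 9 - -2 = 9 + 2 = 11$)
$g{\left(T{\left(-7,-2 \right)} \right)} - -761 = 11^{2} - -761 = 121 + 761 = 882$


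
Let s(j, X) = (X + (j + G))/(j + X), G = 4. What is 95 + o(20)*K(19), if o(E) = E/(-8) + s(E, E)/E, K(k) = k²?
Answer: -157529/200 ≈ -787.64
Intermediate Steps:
s(j, X) = (4 + X + j)/(X + j) (s(j, X) = (X + (j + 4))/(j + X) = (X + (4 + j))/(X + j) = (4 + X + j)/(X + j))
o(E) = -E/8 + (4 + 2*E)/(2*E²) (o(E) = E/(-8) + ((4 + E + E)/(E + E))/E = E*(-⅛) + ((4 + 2*E)/((2*E)))/E = -E/8 + ((1/(2*E))*(4 + 2*E))/E = -E/8 + ((4 + 2*E)/(2*E))/E = -E/8 + (4 + 2*E)/(2*E²))
95 + o(20)*K(19) = 95 + ((2 + 20 - ⅛*20³)/20²)*19² = 95 + ((2 + 20 - ⅛*8000)/400)*361 = 95 + ((2 + 20 - 1000)/400)*361 = 95 + ((1/400)*(-978))*361 = 95 - 489/200*361 = 95 - 176529/200 = -157529/200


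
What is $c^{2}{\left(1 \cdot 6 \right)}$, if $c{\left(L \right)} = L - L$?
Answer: $0$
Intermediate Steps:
$c{\left(L \right)} = 0$
$c^{2}{\left(1 \cdot 6 \right)} = 0^{2} = 0$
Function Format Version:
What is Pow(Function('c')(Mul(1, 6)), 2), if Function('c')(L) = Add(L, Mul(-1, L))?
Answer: 0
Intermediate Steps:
Function('c')(L) = 0
Pow(Function('c')(Mul(1, 6)), 2) = Pow(0, 2) = 0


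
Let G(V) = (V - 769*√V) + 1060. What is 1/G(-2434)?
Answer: I/(-1374*I + 769*√2434) ≈ -9.5333e-7 + 2.6324e-5*I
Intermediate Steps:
G(V) = 1060 + V - 769*√V
1/G(-2434) = 1/(1060 - 2434 - 769*I*√2434) = 1/(-1374 - 769*I*√2434)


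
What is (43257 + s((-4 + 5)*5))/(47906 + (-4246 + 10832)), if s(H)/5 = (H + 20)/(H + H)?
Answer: 86539/108984 ≈ 0.79405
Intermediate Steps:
s(H) = 5*(20 + H)/(2*H) (s(H) = 5*((H + 20)/(H + H)) = 5*((20 + H)/((2*H))) = 5*((20 + H)*(1/(2*H))) = 5*((20 + H)/(2*H)) = 5*(20 + H)/(2*H))
(43257 + s((-4 + 5)*5))/(47906 + (-4246 + 10832)) = (43257 + (5/2 + 50/(((-4 + 5)*5))))/(47906 + (-4246 + 10832)) = (43257 + (5/2 + 50/((1*5))))/(47906 + 6586) = (43257 + (5/2 + 50/5))/54492 = (43257 + (5/2 + 50*(⅕)))*(1/54492) = (43257 + (5/2 + 10))*(1/54492) = (43257 + 25/2)*(1/54492) = (86539/2)*(1/54492) = 86539/108984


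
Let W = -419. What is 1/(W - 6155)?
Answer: -1/6574 ≈ -0.00015211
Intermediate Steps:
1/(W - 6155) = 1/(-419 - 6155) = 1/(-6574) = -1/6574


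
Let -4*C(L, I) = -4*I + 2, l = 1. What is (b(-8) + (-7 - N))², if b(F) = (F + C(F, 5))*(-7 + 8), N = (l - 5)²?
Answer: 2809/4 ≈ 702.25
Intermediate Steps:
N = 16 (N = (1 - 5)² = (-4)² = 16)
C(L, I) = -½ + I (C(L, I) = -(-4*I + 2)/4 = -(2 - 4*I)/4 = -½ + I)
b(F) = 9/2 + F (b(F) = (F + (-½ + 5))*(-7 + 8) = (F + 9/2)*1 = (9/2 + F)*1 = 9/2 + F)
(b(-8) + (-7 - N))² = ((9/2 - 8) + (-7 - 1*16))² = (-7/2 + (-7 - 16))² = (-7/2 - 23)² = (-53/2)² = 2809/4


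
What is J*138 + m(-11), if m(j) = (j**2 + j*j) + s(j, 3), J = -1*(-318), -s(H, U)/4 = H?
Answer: 44170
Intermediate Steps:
s(H, U) = -4*H
J = 318
m(j) = -4*j + 2*j**2 (m(j) = (j**2 + j*j) - 4*j = (j**2 + j**2) - 4*j = 2*j**2 - 4*j = -4*j + 2*j**2)
J*138 + m(-11) = 318*138 + 2*(-11)*(-2 - 11) = 43884 + 2*(-11)*(-13) = 43884 + 286 = 44170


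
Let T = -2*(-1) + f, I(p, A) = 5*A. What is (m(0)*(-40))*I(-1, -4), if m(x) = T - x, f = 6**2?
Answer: 30400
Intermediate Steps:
f = 36
T = 38 (T = -2*(-1) + 36 = 2 + 36 = 38)
m(x) = 38 - x
(m(0)*(-40))*I(-1, -4) = ((38 - 1*0)*(-40))*(5*(-4)) = ((38 + 0)*(-40))*(-20) = (38*(-40))*(-20) = -1520*(-20) = 30400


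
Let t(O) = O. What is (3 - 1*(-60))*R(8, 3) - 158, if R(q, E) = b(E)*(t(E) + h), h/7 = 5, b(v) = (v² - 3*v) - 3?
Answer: -7340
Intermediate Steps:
b(v) = -3 + v² - 3*v
h = 35 (h = 7*5 = 35)
R(q, E) = (35 + E)*(-3 + E² - 3*E) (R(q, E) = (-3 + E² - 3*E)*(E + 35) = (-3 + E² - 3*E)*(35 + E) = (35 + E)*(-3 + E² - 3*E))
(3 - 1*(-60))*R(8, 3) - 158 = (3 - 1*(-60))*(-(35 + 3)*(3 - 1*3² + 3*3)) - 158 = (3 + 60)*(-1*38*(3 - 1*9 + 9)) - 158 = 63*(-1*38*(3 - 9 + 9)) - 158 = 63*(-1*38*3) - 158 = 63*(-114) - 158 = -7182 - 158 = -7340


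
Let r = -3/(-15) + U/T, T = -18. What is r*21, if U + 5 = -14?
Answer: 791/30 ≈ 26.367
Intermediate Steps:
U = -19 (U = -5 - 14 = -19)
r = 113/90 (r = -3/(-15) - 19/(-18) = -3*(-1/15) - 19*(-1/18) = 1/5 + 19/18 = 113/90 ≈ 1.2556)
r*21 = (113/90)*21 = 791/30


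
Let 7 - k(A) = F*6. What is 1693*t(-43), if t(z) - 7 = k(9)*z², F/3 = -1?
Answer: 78270776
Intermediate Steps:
F = -3 (F = 3*(-1) = -3)
k(A) = 25 (k(A) = 7 - (-3)*6 = 7 - 1*(-18) = 7 + 18 = 25)
t(z) = 7 + 25*z²
1693*t(-43) = 1693*(7 + 25*(-43)²) = 1693*(7 + 25*1849) = 1693*(7 + 46225) = 1693*46232 = 78270776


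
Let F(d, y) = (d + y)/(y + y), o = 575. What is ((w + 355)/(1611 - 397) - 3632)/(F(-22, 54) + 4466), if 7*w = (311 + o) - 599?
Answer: -29759751/36599065 ≈ -0.81313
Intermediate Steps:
w = 41 (w = ((311 + 575) - 599)/7 = (886 - 599)/7 = (1/7)*287 = 41)
F(d, y) = (d + y)/(2*y) (F(d, y) = (d + y)/((2*y)) = (d + y)*(1/(2*y)) = (d + y)/(2*y))
((w + 355)/(1611 - 397) - 3632)/(F(-22, 54) + 4466) = ((41 + 355)/(1611 - 397) - 3632)/((1/2)*(-22 + 54)/54 + 4466) = (396/1214 - 3632)/((1/2)*(1/54)*32 + 4466) = (396*(1/1214) - 3632)/(8/27 + 4466) = (198/607 - 3632)/(120590/27) = -2204426/607*27/120590 = -29759751/36599065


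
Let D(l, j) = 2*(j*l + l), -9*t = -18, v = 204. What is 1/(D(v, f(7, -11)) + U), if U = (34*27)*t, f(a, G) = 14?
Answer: 1/7956 ≈ 0.00012569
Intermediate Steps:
t = 2 (t = -⅑*(-18) = 2)
D(l, j) = 2*l + 2*j*l (D(l, j) = 2*(l + j*l) = 2*l + 2*j*l)
U = 1836 (U = (34*27)*2 = 918*2 = 1836)
1/(D(v, f(7, -11)) + U) = 1/(2*204*(1 + 14) + 1836) = 1/(2*204*15 + 1836) = 1/(6120 + 1836) = 1/7956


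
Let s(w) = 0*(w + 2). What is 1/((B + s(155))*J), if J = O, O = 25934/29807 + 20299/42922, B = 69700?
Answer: 15602147/1460462724850 ≈ 1.0683e-5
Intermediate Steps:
s(w) = 0 (s(w) = 0*(2 + w) = 0)
O = 1718191441/1279376054 (O = 25934*(1/29807) + 20299*(1/42922) = 25934/29807 + 20299/42922 = 1718191441/1279376054 ≈ 1.3430)
J = 1718191441/1279376054 ≈ 1.3430
1/((B + s(155))*J) = 1/((69700 + 0)*(1718191441/1279376054)) = (1279376054/1718191441)/69700 = (1/69700)*(1279376054/1718191441) = 15602147/1460462724850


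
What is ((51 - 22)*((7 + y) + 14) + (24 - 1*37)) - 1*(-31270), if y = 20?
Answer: 32446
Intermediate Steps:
((51 - 22)*((7 + y) + 14) + (24 - 1*37)) - 1*(-31270) = ((51 - 22)*((7 + 20) + 14) + (24 - 1*37)) - 1*(-31270) = (29*(27 + 14) + (24 - 37)) + 31270 = (29*41 - 13) + 31270 = (1189 - 13) + 31270 = 1176 + 31270 = 32446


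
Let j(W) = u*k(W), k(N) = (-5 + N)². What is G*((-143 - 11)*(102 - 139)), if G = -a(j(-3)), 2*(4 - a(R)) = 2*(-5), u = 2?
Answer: -51282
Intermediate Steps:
j(W) = 2*(-5 + W)²
a(R) = 9 (a(R) = 4 - (-5) = 4 - ½*(-10) = 4 + 5 = 9)
G = -9 (G = -1*9 = -9)
G*((-143 - 11)*(102 - 139)) = -9*(-143 - 11)*(102 - 139) = -(-1386)*(-37) = -9*5698 = -51282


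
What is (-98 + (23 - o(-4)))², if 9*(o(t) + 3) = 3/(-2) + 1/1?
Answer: 1677025/324 ≈ 5176.0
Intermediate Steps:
o(t) = -55/18 (o(t) = -3 + (3/(-2) + 1/1)/9 = -3 + (3*(-½) + 1*1)/9 = -3 + (-3/2 + 1)/9 = -3 + (⅑)*(-½) = -3 - 1/18 = -55/18)
(-98 + (23 - o(-4)))² = (-98 + (23 - 1*(-55/18)))² = (-98 + (23 + 55/18))² = (-98 + 469/18)² = (-1295/18)² = 1677025/324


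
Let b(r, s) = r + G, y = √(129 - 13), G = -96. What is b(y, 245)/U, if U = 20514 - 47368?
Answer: 48/13427 - √29/13427 ≈ 0.0031738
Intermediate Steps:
U = -26854
y = 2*√29 (y = √116 = 2*√29 ≈ 10.770)
b(r, s) = -96 + r (b(r, s) = r - 96 = -96 + r)
b(y, 245)/U = (-96 + 2*√29)/(-26854) = (-96 + 2*√29)*(-1/26854) = 48/13427 - √29/13427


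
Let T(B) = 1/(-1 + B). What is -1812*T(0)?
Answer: 1812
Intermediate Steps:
-1812*T(0) = -1812/(-1 + 0) = -1812/(-1) = -1812*(-1) = 1812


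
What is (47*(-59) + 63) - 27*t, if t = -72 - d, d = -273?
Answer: -8137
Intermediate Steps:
t = 201 (t = -72 - 1*(-273) = -72 + 273 = 201)
(47*(-59) + 63) - 27*t = (47*(-59) + 63) - 27*201 = (-2773 + 63) - 1*5427 = -2710 - 5427 = -8137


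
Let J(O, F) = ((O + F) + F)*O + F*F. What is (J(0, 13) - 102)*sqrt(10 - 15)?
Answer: 67*I*sqrt(5) ≈ 149.82*I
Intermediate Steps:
J(O, F) = F**2 + O*(O + 2*F) (J(O, F) = ((F + O) + F)*O + F**2 = (O + 2*F)*O + F**2 = O*(O + 2*F) + F**2 = F**2 + O*(O + 2*F))
(J(0, 13) - 102)*sqrt(10 - 15) = ((13**2 + 0**2 + 2*13*0) - 102)*sqrt(10 - 15) = ((169 + 0 + 0) - 102)*sqrt(-5) = (169 - 102)*(I*sqrt(5)) = 67*(I*sqrt(5)) = 67*I*sqrt(5)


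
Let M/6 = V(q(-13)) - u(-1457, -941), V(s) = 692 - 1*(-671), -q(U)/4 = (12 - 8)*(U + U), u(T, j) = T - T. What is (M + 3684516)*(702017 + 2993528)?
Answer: 13646516848230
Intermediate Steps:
u(T, j) = 0
q(U) = -32*U (q(U) = -4*(12 - 8)*(U + U) = -16*2*U = -32*U)
V(s) = 1363 (V(s) = 692 + 671 = 1363)
M = 8178 (M = 6*(1363 - 1*0) = 6*(1363 + 0) = 6*1363 = 8178)
(M + 3684516)*(702017 + 2993528) = (8178 + 3684516)*(702017 + 2993528) = 3692694*3695545 = 13646516848230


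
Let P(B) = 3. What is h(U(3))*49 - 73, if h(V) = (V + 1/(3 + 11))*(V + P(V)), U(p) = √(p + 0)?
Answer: 169/2 + 301*√3/2 ≈ 345.17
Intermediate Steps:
U(p) = √p
h(V) = (3 + V)*(1/14 + V) (h(V) = (V + 1/(3 + 11))*(V + 3) = (V + 1/14)*(3 + V) = (1/14 + V)*(3 + V) = (3 + V)*(1/14 + V))
h(U(3))*49 - 73 = (3/14 + (√3)² + 43*√3/14)*49 - 73 = (3/14 + 3 + 43*√3/14)*49 - 73 = (45/14 + 43*√3/14)*49 - 73 = (315/2 + 301*√3/2) - 73 = 169/2 + 301*√3/2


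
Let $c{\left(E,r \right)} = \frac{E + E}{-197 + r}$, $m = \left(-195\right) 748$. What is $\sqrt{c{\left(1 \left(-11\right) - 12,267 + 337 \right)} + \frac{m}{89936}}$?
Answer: $\frac{i \sqrt{300158437733}}{415954} \approx 1.3171 i$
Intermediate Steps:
$m = -145860$
$c{\left(E,r \right)} = \frac{2 E}{-197 + r}$
$\sqrt{c{\left(1 \left(-11\right) - 12,267 + 337 \right)} + \frac{m}{89936}} = \sqrt{\frac{2 \left(1 \left(-11\right) - 12\right)}{-197 + \left(267 + 337\right)} - \frac{145860}{89936}} = \sqrt{\frac{2 \left(-11 - 12\right)}{-197 + 604} - \frac{3315}{2044}} = \sqrt{2 \left(-23\right) \frac{1}{407} - \frac{3315}{2044}} = \sqrt{- \frac{46}{407} - \frac{3315}{2044}} = \sqrt{- \frac{1443229}{831908}} = \frac{i \sqrt{300158437733}}{415954}$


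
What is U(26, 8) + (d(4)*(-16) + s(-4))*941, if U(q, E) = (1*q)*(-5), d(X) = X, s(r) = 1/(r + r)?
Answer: -483773/8 ≈ -60472.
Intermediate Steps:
s(r) = 1/(2*r)
U(q, E) = -5*q (U(q, E) = q*(-5) = -5*q)
U(26, 8) + (d(4)*(-16) + s(-4))*941 = -5*26 + (4*(-16) + (½)/(-4))*941 = -130 + (-64 + (½)*(-¼))*941 = -130 + (-64 - ⅛)*941 = -130 - 513/8*941 = -130 - 482733/8 = -483773/8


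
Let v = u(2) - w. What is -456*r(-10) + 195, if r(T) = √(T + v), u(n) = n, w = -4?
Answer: 195 - 912*I ≈ 195.0 - 912.0*I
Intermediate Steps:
v = 6 (v = 2 - 1*(-4) = 2 + 4 = 6)
r(T) = √(6 + T) (r(T) = √(T + 6) = √(6 + T))
-456*r(-10) + 195 = -456*√(6 - 10) + 195 = -912*I + 195 = 195 - 912*I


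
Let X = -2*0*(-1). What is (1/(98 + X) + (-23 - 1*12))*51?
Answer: -174879/98 ≈ -1784.5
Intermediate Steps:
X = 0 (X = 0*(-1) = 0)
(1/(98 + X) + (-23 - 1*12))*51 = (1/(98 + 0) + (-23 - 1*12))*51 = (1/98 + (-23 - 12))*51 = (1/98 - 35)*51 = -3429/98*51 = -174879/98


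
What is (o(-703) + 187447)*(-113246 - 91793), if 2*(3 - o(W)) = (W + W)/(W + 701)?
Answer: -76724978683/2 ≈ -3.8362e+10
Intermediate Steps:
o(W) = 3 - W/(701 + W) (o(W) = 3 - (W + W)/(2*(W + 701)) = 3 - 2*W/(2*(701 + W)) = 3 - W/(701 + W))
(o(-703) + 187447)*(-113246 - 91793) = ((2103 + 2*(-703))/(701 - 703) + 187447)*(-113246 - 91793) = ((2103 - 1406)/(-2) + 187447)*(-205039) = (-1/2*697 + 187447)*(-205039) = (-697/2 + 187447)*(-205039) = (374197/2)*(-205039) = -76724978683/2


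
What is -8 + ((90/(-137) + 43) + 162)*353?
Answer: 9881139/137 ≈ 72125.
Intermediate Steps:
-8 + ((90/(-137) + 43) + 162)*353 = -8 + ((90*(-1/137) + 43) + 162)*353 = -8 + ((-90/137 + 43) + 162)*353 = -8 + (5801/137 + 162)*353 = -8 + (27995/137)*353 = -8 + 9882235/137 = 9881139/137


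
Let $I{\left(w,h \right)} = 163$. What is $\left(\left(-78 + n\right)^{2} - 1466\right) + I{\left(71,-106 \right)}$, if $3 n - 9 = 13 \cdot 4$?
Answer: $\frac{18202}{9} \approx 2022.4$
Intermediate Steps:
$n = \frac{61}{3}$ ($n = 3 + \frac{13 \cdot 4}{3} = 3 + \frac{1}{3} \cdot 52 = 3 + \frac{52}{3} = \frac{61}{3} \approx 20.333$)
$\left(\left(-78 + n\right)^{2} - 1466\right) + I{\left(71,-106 \right)} = \left(\left(-78 + \frac{61}{3}\right)^{2} - 1466\right) + 163 = \left(\left(- \frac{173}{3}\right)^{2} - 1466\right) + 163 = \left(\frac{29929}{9} - 1466\right) + 163 = \frac{16735}{9} + 163 = \frac{18202}{9}$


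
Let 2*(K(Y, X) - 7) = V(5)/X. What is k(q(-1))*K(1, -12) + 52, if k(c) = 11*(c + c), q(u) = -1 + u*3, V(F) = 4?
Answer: -1648/3 ≈ -549.33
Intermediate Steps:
q(u) = -1 + 3*u
k(c) = 22*c (k(c) = 11*(2*c) = 22*c)
K(Y, X) = 7 + 2/X (K(Y, X) = 7 + (4/X)/2 = 7 + 2/X)
k(q(-1))*K(1, -12) + 52 = (22*(-1 + 3*(-1)))*(7 + 2/(-12)) + 52 = (22*(-1 - 3))*(7 + 2*(-1/12)) + 52 = (22*(-4))*(7 - 1/6) + 52 = -88*41/6 + 52 = -1804/3 + 52 = -1648/3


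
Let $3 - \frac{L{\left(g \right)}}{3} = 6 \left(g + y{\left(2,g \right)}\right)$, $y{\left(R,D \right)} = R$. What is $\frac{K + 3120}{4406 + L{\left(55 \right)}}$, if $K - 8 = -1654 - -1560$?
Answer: $\frac{3034}{3389} \approx 0.89525$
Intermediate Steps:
$L{\left(g \right)} = -27 - 18 g$ ($L{\left(g \right)} = 9 - 3 \cdot 6 \left(g + 2\right) = 9 - 3 \cdot 6 \left(2 + g\right) = 9 - 3 \left(12 + 6 g\right) = 9 - \left(36 + 18 g\right) = -27 - 18 g$)
$K = -86$ ($K = 8 - 94 = -86$)
$\frac{K + 3120}{4406 + L{\left(55 \right)}} = \frac{-86 + 3120}{4406 - 1017} = \frac{3034}{4406 - 1017} = \frac{3034}{3389}$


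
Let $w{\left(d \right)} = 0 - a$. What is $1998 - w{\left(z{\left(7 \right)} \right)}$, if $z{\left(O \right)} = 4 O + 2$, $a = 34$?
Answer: $2032$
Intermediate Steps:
$z{\left(O \right)} = 2 + 4 O$
$w{\left(d \right)} = -34$ ($w{\left(d \right)} = 0 - 34 = -34$)
$1998 - w{\left(z{\left(7 \right)} \right)} = 1998 - -34 = 1998 + 34 = 2032$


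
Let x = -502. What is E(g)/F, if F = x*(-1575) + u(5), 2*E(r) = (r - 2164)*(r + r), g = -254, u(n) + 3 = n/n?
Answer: 153543/197662 ≈ 0.77680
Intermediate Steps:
u(n) = -2 (u(n) = -3 + n/n = -3 + 1 = -2)
E(r) = r*(-2164 + r) (E(r) = ((r - 2164)*(r + r))/2 = ((-2164 + r)*(2*r))/2 = (2*r*(-2164 + r))/2 = r*(-2164 + r))
F = 790648 (F = -502*(-1575) - 2 = 790650 - 2 = 790648)
E(g)/F = -254*(-2164 - 254)/790648 = -254*(-2418)*(1/790648) = 614172*(1/790648) = 153543/197662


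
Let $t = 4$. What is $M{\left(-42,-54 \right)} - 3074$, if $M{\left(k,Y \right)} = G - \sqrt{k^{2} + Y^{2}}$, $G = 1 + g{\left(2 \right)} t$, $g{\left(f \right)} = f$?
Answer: $-3065 - 6 \sqrt{130} \approx -3133.4$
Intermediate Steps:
$G = 9$ ($G = 1 + 2 \cdot 4 = 1 + 8 = 9$)
$M{\left(k,Y \right)} = 9 - \sqrt{Y^{2} + k^{2}}$ ($M{\left(k,Y \right)} = 9 - \sqrt{k^{2} + Y^{2}} = 9 - \sqrt{Y^{2} + k^{2}}$)
$M{\left(-42,-54 \right)} - 3074 = \left(9 - \sqrt{\left(-54\right)^{2} + \left(-42\right)^{2}}\right) - 3074 = \left(9 - \sqrt{2916 + 1764}\right) - 3074 = \left(9 - \sqrt{4680}\right) - 3074 = \left(9 - 6 \sqrt{130}\right) - 3074 = -3065 - 6 \sqrt{130}$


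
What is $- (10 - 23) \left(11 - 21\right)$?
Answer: $-130$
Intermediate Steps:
$- (10 - 23) \left(11 - 21\right) = \left(-1\right) \left(-13\right) \left(-10\right) = 13 \left(-10\right) = -130$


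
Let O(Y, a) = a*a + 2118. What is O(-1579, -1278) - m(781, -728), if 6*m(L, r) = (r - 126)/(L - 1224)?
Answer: 2173448831/1329 ≈ 1.6354e+6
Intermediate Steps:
O(Y, a) = 2118 + a² (O(Y, a) = a² + 2118 = 2118 + a²)
m(L, r) = (-126 + r)/(6*(-1224 + L)) (m(L, r) = ((r - 126)/(L - 1224))/6 = ((-126 + r)/(-1224 + L))/6 = (-126 + r)/(6*(-1224 + L)))
O(-1579, -1278) - m(781, -728) = (2118 + (-1278)²) - (-126 - 728)/(6*(-1224 + 781)) = (2118 + 1633284) - (-854)/(6*(-443)) = 1635402 - (-1)*(-854)/(6*443) = 1635402 - 1*427/1329 = 1635402 - 427/1329 = 2173448831/1329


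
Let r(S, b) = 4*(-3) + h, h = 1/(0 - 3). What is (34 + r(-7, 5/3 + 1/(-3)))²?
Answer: 4225/9 ≈ 469.44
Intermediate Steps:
h = -⅓ (h = 1/(-3) = -⅓ ≈ -0.33333)
r(S, b) = -37/3 (r(S, b) = 4*(-3) - ⅓ = -12 - ⅓ = -37/3)
(34 + r(-7, 5/3 + 1/(-3)))² = (34 - 37/3)² = (65/3)² = 4225/9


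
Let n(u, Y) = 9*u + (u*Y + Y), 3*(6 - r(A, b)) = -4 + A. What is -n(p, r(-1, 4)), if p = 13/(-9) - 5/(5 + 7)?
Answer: 1261/54 ≈ 23.352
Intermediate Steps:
r(A, b) = 22/3 - A/3 (r(A, b) = 6 - (-4 + A)/3 = 6 + (4/3 - A/3) = 22/3 - A/3)
p = -67/36 (p = 13*(-⅑) - 5/12 = -13/9 - 5*1/12 = -13/9 - 5/12 = -67/36 ≈ -1.8611)
n(u, Y) = Y + 9*u + Y*u (n(u, Y) = 9*u + (Y*u + Y) = 9*u + (Y + Y*u) = Y + 9*u + Y*u)
-n(p, r(-1, 4)) = -((22/3 - ⅓*(-1)) + 9*(-67/36) + (22/3 - ⅓*(-1))*(-67/36)) = -((22/3 + ⅓) - 67/4 + (22/3 + ⅓)*(-67/36)) = -(23/3 - 67/4 + (23/3)*(-67/36)) = -(23/3 - 67/4 - 1541/108) = -1*(-1261/54) = 1261/54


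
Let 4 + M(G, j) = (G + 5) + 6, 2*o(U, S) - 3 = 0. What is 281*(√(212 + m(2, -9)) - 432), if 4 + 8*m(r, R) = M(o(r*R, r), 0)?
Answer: -121392 + 281*√3401/4 ≈ -1.1730e+5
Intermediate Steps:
o(U, S) = 3/2 (o(U, S) = 3/2 + (½)*0 = 3/2 + 0 = 3/2)
M(G, j) = 7 + G (M(G, j) = -4 + ((G + 5) + 6) = -4 + ((5 + G) + 6) = -4 + (11 + G) = 7 + G)
m(r, R) = 9/16 (m(r, R) = -½ + (7 + 3/2)/8 = -½ + (⅛)*(17/2) = -½ + 17/16 = 9/16)
281*(√(212 + m(2, -9)) - 432) = 281*(√(212 + 9/16) - 432) = 281*(√(3401/16) - 432) = 281*(√3401/4 - 432) = 281*(-432 + √3401/4) = -121392 + 281*√3401/4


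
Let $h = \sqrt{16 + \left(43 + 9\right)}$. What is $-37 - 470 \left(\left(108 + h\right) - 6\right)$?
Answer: $-47977 - 940 \sqrt{17} \approx -51853.0$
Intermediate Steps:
$h = 2 \sqrt{17}$ ($h = \sqrt{16 + 52} = \sqrt{68} = 2 \sqrt{17} \approx 8.2462$)
$-37 - 470 \left(\left(108 + h\right) - 6\right) = -37 - 470 \left(\left(108 + 2 \sqrt{17}\right) - 6\right) = -37 - 470 \left(102 + 2 \sqrt{17}\right) = -37 - \left(47940 + 940 \sqrt{17}\right) = -47977 - 940 \sqrt{17}$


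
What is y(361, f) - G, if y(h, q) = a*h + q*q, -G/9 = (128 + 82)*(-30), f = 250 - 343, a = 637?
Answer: 181906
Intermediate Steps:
f = -93
G = 56700 (G = -9*(128 + 82)*(-30) = -1890*(-30) = -9*(-6300) = 56700)
y(h, q) = q² + 637*h (y(h, q) = 637*h + q*q = 637*h + q² = q² + 637*h)
y(361, f) - G = ((-93)² + 637*361) - 1*56700 = (8649 + 229957) - 56700 = 238606 - 56700 = 181906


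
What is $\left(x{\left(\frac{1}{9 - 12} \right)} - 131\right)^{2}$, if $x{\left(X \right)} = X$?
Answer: $\frac{155236}{9} \approx 17248.0$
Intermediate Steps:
$\left(x{\left(\frac{1}{9 - 12} \right)} - 131\right)^{2} = \left(\frac{1}{9 - 12} - 131\right)^{2} = \left(\frac{1}{-3} - 131\right)^{2} = \left(- \frac{1}{3} - 131\right)^{2} = \left(- \frac{394}{3}\right)^{2} = \frac{155236}{9}$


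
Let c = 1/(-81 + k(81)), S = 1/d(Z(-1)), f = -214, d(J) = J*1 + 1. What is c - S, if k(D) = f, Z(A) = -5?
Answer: 291/1180 ≈ 0.24661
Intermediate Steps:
d(J) = 1 + J (d(J) = J + 1 = 1 + J)
k(D) = -214
S = -¼ (S = 1/(1 - 5) = 1/(-4) = -¼ ≈ -0.25000)
c = -1/295 (c = 1/(-81 - 214) = 1/(-295) = -1/295 ≈ -0.0033898)
c - S = -1/295 - 1*(-¼) = -1/295 + ¼ = 291/1180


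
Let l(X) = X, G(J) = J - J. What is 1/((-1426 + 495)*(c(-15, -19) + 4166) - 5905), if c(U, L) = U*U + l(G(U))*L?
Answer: -1/4093926 ≈ -2.4426e-7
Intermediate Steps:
G(J) = 0
c(U, L) = U² (c(U, L) = U*U + 0*L = U² + 0 = U²)
1/((-1426 + 495)*(c(-15, -19) + 4166) - 5905) = 1/((-1426 + 495)*((-15)² + 4166) - 5905) = 1/(-931*(225 + 4166) - 5905) = 1/(-931*4391 - 5905) = 1/(-4088021 - 5905) = 1/(-4093926) = -1/4093926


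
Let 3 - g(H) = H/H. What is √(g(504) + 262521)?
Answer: √262523 ≈ 512.37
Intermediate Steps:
g(H) = 2 (g(H) = 3 - H/H = 3 - 1*1 = 3 - 1 = 2)
√(g(504) + 262521) = √(2 + 262521) = √262523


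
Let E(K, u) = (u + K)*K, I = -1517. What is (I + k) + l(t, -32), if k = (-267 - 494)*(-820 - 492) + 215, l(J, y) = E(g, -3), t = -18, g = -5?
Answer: 997170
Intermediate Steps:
E(K, u) = K*(K + u) (E(K, u) = (K + u)*K = K*(K + u))
l(J, y) = 40 (l(J, y) = -5*(-5 - 3) = -5*(-8) = 40)
k = 998647 (k = -761*(-1312) + 215 = 998432 + 215 = 998647)
(I + k) + l(t, -32) = (-1517 + 998647) + 40 = 997130 + 40 = 997170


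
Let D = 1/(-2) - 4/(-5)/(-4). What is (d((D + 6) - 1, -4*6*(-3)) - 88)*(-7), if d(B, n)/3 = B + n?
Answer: -9863/10 ≈ -986.30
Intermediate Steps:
D = -7/10 (D = 1*(-½) - 4*(-⅕)*(-¼) = -½ + (⅘)*(-¼) = -½ - ⅕ = -7/10 ≈ -0.70000)
d(B, n) = 3*B + 3*n (d(B, n) = 3*(B + n) = 3*B + 3*n)
(d((D + 6) - 1, -4*6*(-3)) - 88)*(-7) = ((3*((-7/10 + 6) - 1) + 3*(-4*6*(-3))) - 88)*(-7) = ((3*(53/10 - 1) + 3*(-24*(-3))) - 88)*(-7) = ((3*(43/10) + 3*72) - 88)*(-7) = ((129/10 + 216) - 88)*(-7) = (2289/10 - 88)*(-7) = (1409/10)*(-7) = -9863/10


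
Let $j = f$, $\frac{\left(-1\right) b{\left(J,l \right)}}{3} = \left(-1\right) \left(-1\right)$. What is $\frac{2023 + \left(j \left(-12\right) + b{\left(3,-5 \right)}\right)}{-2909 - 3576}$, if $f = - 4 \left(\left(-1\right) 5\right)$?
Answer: $- \frac{356}{1297} \approx -0.27448$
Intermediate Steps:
$b{\left(J,l \right)} = -3$ ($b{\left(J,l \right)} = - 3 \left(\left(-1\right) \left(-1\right)\right) = \left(-3\right) 1 = -3$)
$f = 20$ ($f = \left(-4\right) \left(-5\right) = 20$)
$j = 20$
$\frac{2023 + \left(j \left(-12\right) + b{\left(3,-5 \right)}\right)}{-2909 - 3576} = \frac{2023 + \left(20 \left(-12\right) - 3\right)}{-2909 - 3576} = \frac{2023 - 243}{-6485} = \left(2023 - 243\right) \left(- \frac{1}{6485}\right) = 1780 \left(- \frac{1}{6485}\right) = - \frac{356}{1297}$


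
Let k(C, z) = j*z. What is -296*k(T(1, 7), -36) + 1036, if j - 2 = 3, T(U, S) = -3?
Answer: 54316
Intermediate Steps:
j = 5 (j = 2 + 3 = 5)
k(C, z) = 5*z
-296*k(T(1, 7), -36) + 1036 = -1480*(-36) + 1036 = -296*(-180) + 1036 = 53280 + 1036 = 54316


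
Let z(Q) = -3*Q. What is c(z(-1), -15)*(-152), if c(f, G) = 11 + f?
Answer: -2128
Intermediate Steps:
c(z(-1), -15)*(-152) = (11 - 3*(-1))*(-152) = (11 + 3)*(-152) = 14*(-152) = -2128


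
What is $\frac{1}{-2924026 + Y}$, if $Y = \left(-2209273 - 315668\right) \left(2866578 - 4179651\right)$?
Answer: $\frac{1}{3315428929667} \approx 3.0162 \cdot 10^{-13}$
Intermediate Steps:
$Y = 3315431853693$ ($Y = \left(-2524941\right) \left(-1313073\right) = 3315431853693$)
$\frac{1}{-2924026 + Y} = \frac{1}{-2924026 + 3315431853693} = \frac{1}{3315428929667}$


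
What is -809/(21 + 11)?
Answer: -809/32 ≈ -25.281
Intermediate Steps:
-809/(21 + 11) = -809/32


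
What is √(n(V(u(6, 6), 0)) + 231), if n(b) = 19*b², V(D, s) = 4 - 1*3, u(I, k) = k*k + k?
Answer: 5*√10 ≈ 15.811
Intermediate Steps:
u(I, k) = k + k² (u(I, k) = k² + k = k + k²)
V(D, s) = 1 (V(D, s) = 4 - 3 = 1)
√(n(V(u(6, 6), 0)) + 231) = √(19*1² + 231) = √(19*1 + 231) = √(19 + 231) = √250 = 5*√10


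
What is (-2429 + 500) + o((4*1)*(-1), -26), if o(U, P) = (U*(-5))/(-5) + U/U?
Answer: -1932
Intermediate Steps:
o(U, P) = 1 + U (o(U, P) = -5*U*(-⅕) + 1 = U + 1 = 1 + U)
(-2429 + 500) + o((4*1)*(-1), -26) = (-2429 + 500) + (1 + (4*1)*(-1)) = -1929 + (1 + 4*(-1)) = -1929 + (1 - 4) = -1929 - 3 = -1932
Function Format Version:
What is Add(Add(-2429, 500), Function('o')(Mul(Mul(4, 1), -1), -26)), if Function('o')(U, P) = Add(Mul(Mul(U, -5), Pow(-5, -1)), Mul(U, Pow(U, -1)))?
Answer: -1932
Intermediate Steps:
Function('o')(U, P) = Add(1, U) (Function('o')(U, P) = Add(Mul(Mul(-5, U), Rational(-1, 5)), 1) = Add(U, 1) = Add(1, U))
Add(Add(-2429, 500), Function('o')(Mul(Mul(4, 1), -1), -26)) = Add(Add(-2429, 500), Add(1, Mul(Mul(4, 1), -1))) = Add(-1929, Add(1, Mul(4, -1))) = Add(-1929, Add(1, -4)) = Add(-1929, -3) = -1932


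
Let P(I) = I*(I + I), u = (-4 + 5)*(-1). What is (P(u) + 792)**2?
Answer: 630436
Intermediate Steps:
u = -1 (u = 1*(-1) = -1)
P(I) = 2*I**2 (P(I) = I*(2*I) = 2*I**2)
(P(u) + 792)**2 = (2*(-1)**2 + 792)**2 = (2*1 + 792)**2 = (2 + 792)**2 = 794**2 = 630436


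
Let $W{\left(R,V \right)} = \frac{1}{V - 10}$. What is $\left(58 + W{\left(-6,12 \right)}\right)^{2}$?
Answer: $\frac{13689}{4} \approx 3422.3$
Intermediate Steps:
$W{\left(R,V \right)} = \frac{1}{-10 + V}$
$\left(58 + W{\left(-6,12 \right)}\right)^{2} = \left(58 + \frac{1}{-10 + 12}\right)^{2} = \left(58 + \frac{1}{2}\right)^{2} = \left(\frac{117}{2}\right)^{2} = \frac{13689}{4}$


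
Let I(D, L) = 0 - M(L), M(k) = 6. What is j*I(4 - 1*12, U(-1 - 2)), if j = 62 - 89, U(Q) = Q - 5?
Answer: 162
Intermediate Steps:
U(Q) = -5 + Q
j = -27
I(D, L) = -6 (I(D, L) = 0 - 1*6 = 0 - 6 = -6)
j*I(4 - 1*12, U(-1 - 2)) = -27*(-6) = 162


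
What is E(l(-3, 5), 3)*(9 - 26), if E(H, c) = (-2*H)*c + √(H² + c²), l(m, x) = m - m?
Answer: -51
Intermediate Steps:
l(m, x) = 0
E(H, c) = √(H² + c²) - 2*H*c (E(H, c) = -2*H*c + √(H² + c²) = √(H² + c²) - 2*H*c)
E(l(-3, 5), 3)*(9 - 26) = (√(0² + 3²) - 2*0*3)*(9 - 26) = (√(0 + 9) + 0)*(-17) = (√9 + 0)*(-17) = (3 + 0)*(-17) = 3*(-17) = -51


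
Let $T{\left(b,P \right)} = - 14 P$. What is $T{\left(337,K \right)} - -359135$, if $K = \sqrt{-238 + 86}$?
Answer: $359135 - 28 i \sqrt{38} \approx 3.5914 \cdot 10^{5} - 172.6 i$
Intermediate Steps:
$K = 2 i \sqrt{38}$ ($K = \sqrt{-152} = 2 i \sqrt{38} \approx 12.329 i$)
$T{\left(337,K \right)} - -359135 = - 14 \cdot 2 i \sqrt{38} - -359135 = - 28 i \sqrt{38} + 359135 = 359135 - 28 i \sqrt{38}$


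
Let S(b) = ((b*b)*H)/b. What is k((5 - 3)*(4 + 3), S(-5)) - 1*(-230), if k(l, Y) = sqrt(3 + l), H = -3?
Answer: 230 + sqrt(17) ≈ 234.12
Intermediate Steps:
S(b) = -3*b (S(b) = ((b*b)*(-3))/b = (b**2*(-3))/b = (-3*b**2)/b = -3*b)
k((5 - 3)*(4 + 3), S(-5)) - 1*(-230) = sqrt(3 + (5 - 3)*(4 + 3)) - 1*(-230) = sqrt(3 + 2*7) + 230 = sqrt(3 + 14) + 230 = sqrt(17) + 230 = 230 + sqrt(17)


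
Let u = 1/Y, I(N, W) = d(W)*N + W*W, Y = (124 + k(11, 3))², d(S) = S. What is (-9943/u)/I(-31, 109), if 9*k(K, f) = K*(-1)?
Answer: -933896275/52974 ≈ -17629.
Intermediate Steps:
k(K, f) = -K/9 (k(K, f) = (K*(-1))/9 = (-K)/9 = -K/9)
Y = 1221025/81 (Y = (124 - ⅑*11)² = (124 - 11/9)² = (1105/9)² = 1221025/81 ≈ 15074.)
I(N, W) = W² + N*W (I(N, W) = W*N + W*W = N*W + W² = W² + N*W)
u = 81/1221025 (u = 1/(1221025/81) = 81/1221025 ≈ 6.6338e-5)
(-9943/u)/I(-31, 109) = (-9943/81/1221025)/((109*(-31 + 109))) = (-9943*1221025/81)/((109*78)) = -12140651575/81/8502 = -12140651575/81*1/8502 = -933896275/52974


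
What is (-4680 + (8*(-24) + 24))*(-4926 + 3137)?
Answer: 8673072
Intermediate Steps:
(-4680 + (8*(-24) + 24))*(-4926 + 3137) = (-4680 + (-192 + 24))*(-1789) = (-4680 - 168)*(-1789) = -4848*(-1789) = 8673072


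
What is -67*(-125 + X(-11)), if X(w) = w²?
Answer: 268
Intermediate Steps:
-67*(-125 + X(-11)) = -67*(-125 + (-11)²) = -67*(-125 + 121) = -67*(-4) = 268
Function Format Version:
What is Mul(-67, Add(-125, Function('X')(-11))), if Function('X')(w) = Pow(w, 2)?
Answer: 268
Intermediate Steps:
Mul(-67, Add(-125, Function('X')(-11))) = Mul(-67, Add(-125, Pow(-11, 2))) = Mul(-67, Add(-125, 121)) = Mul(-67, -4) = 268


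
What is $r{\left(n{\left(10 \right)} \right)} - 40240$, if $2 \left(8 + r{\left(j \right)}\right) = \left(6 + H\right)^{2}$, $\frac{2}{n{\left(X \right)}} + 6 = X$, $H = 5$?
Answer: $- \frac{80375}{2} \approx -40188.0$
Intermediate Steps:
$n{\left(X \right)} = \frac{2}{-6 + X}$
$r{\left(j \right)} = \frac{105}{2}$ ($r{\left(j \right)} = -8 + \frac{\left(6 + 5\right)^{2}}{2} = -8 + \frac{11^{2}}{2} = -8 + \frac{1}{2} \cdot 121 = -8 + \frac{121}{2} = \frac{105}{2}$)
$r{\left(n{\left(10 \right)} \right)} - 40240 = \frac{105}{2} - 40240 = - \frac{80375}{2}$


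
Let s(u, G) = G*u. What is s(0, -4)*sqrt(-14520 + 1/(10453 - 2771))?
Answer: 0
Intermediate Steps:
s(0, -4)*sqrt(-14520 + 1/(10453 - 2771)) = (-4*0)*sqrt(-14520 + 1/(10453 - 2771)) = 0*sqrt(-14520 + 1/7682) = 0*sqrt(-111542639/7682) = 0*(I*sqrt(856870552798)/7682) = 0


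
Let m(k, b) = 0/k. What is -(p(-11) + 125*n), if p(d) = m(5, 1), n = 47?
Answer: -5875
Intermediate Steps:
m(k, b) = 0
p(d) = 0
-(p(-11) + 125*n) = -(0 + 125*47) = -(0 + 5875) = -1*5875 = -5875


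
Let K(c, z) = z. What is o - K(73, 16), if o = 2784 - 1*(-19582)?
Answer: 22350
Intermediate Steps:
o = 22366 (o = 2784 + 19582 = 22366)
o - K(73, 16) = 22366 - 1*16 = 22366 - 16 = 22350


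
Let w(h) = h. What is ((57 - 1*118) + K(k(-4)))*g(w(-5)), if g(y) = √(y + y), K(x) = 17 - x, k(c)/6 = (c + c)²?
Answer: -428*I*√10 ≈ -1353.5*I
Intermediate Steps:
k(c) = 24*c² (k(c) = 6*(c + c)² = 6*(2*c)² = 6*(4*c²) = 24*c²)
g(y) = √2*√y (g(y) = √(2*y) = √2*√y)
((57 - 1*118) + K(k(-4)))*g(w(-5)) = ((57 - 1*118) + (17 - 24*(-4)²))*(√2*√(-5)) = ((57 - 118) + (17 - 24*16))*(√2*(I*√5)) = (-61 + (17 - 1*384))*(I*√10) = (-61 + (17 - 384))*(I*√10) = (-61 - 367)*(I*√10) = -428*I*√10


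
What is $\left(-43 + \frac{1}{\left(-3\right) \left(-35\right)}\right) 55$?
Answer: $- \frac{49654}{21} \approx -2364.5$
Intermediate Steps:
$\left(-43 + \frac{1}{\left(-3\right) \left(-35\right)}\right) 55 = \left(-43 + \frac{1}{105}\right) 55 = \left(- \frac{4514}{105}\right) 55 = - \frac{49654}{21}$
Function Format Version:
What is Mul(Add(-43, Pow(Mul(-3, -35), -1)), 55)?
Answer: Rational(-49654, 21) ≈ -2364.5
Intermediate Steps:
Mul(Add(-43, Pow(Mul(-3, -35), -1)), 55) = Mul(Add(-43, Pow(105, -1)), 55) = Mul(Add(-43, Rational(1, 105)), 55) = Mul(Rational(-4514, 105), 55) = Rational(-49654, 21)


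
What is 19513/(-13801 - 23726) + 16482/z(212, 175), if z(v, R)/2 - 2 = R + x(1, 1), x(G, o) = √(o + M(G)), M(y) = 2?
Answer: 18042585667/391856934 - 2747*√3/10442 ≈ 45.588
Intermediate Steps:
x(G, o) = √(2 + o) (x(G, o) = √(o + 2) = √(2 + o))
z(v, R) = 4 + 2*R + 2*√3 (z(v, R) = 4 + 2*(R + √(2 + 1)) = 4 + 2*(R + √3) = 4 + (2*R + 2*√3) = 4 + 2*R + 2*√3)
19513/(-13801 - 23726) + 16482/z(212, 175) = 19513/(-13801 - 23726) + 16482/(4 + 2*175 + 2*√3) = 19513/(-37527) + 16482/(4 + 350 + 2*√3) = 19513*(-1/37527) + 16482/(354 + 2*√3) = -19513/37527 + 16482/(354 + 2*√3)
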